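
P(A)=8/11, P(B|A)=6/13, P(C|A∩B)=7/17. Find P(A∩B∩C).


P(A∩B∩C) = P(A) * P(B|A) * P(C|A∩B)
= 8/11 * 6/13 * 7/17
= 48/143 * 7/17 = 336/2431

336/2431


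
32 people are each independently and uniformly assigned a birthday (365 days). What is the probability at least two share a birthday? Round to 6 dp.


P(all different) = prod((365-i)/365 for i=0..31) = 0.246652
P(at least one match) = 1 - 0.246652 = 0.753348

0.753348


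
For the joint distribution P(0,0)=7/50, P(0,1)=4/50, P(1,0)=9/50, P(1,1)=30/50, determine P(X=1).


P(X=1) = P(1,0)+P(1,1) = 9/50 + 30/50 = 39/50

39/50


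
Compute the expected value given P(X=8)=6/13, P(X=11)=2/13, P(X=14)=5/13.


E[X] = sum(x * P(x))
= 8*6/13 + 11*2/13 + 14*5/13
= 140/13

140/13


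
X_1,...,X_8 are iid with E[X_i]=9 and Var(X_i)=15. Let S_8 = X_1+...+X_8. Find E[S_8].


E[S_n] = n*E[X_1] = 8*9 = 72

72


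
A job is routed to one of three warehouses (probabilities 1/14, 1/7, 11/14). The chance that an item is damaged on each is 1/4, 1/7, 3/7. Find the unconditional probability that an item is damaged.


P(A) = P(A|B1)P(B1) + P(A|B2)P(B2) + P(A|B3)P(B3)
= 1/4*1/14 + 1/7*1/7 + 3/7*11/14
= 1/56 + 1/49 + 33/98 = 3/8

3/8


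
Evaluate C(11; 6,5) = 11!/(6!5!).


11! = 39916800
Denominator: 6!=720 * 5!=120
Coefficient = 39916800 / 86400 = 462

462


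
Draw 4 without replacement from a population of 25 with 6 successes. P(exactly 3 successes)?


P(X=3) = C(6,3)*C(19,1) / C(25,4)
= 20*19 / 12650
= 380/12650 = 38/1265

38/1265


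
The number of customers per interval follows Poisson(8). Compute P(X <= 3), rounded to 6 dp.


P(X<=3) = e^(-8)*8^0/0! + e^(-8)*8^1/1! + e^(-8)*8^2/2! + e^(-8)*8^3/3!
≈ 0.0003354626 + 0.0026837010 + 0.0107348041 + 0.0286261442
= 0.0423801119
≈ 0.042380

0.042380


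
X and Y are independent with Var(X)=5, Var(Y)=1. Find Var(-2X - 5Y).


Independence => Cov(X,Y)=0
Var(-2X - 5Y) = (-2)^2*Var(X) + (-5)^2*Var(Y)
= 4*5 + 25*1 = 45

45


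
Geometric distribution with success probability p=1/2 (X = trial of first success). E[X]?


For geometric (trials until first success), E[X] = 1/p = 1/(1/2) = 2

2


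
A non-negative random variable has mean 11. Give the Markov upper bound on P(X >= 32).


Markov: P(X >= a) <= E[X]/a
P(X >= 32) <= 11/32

11/32


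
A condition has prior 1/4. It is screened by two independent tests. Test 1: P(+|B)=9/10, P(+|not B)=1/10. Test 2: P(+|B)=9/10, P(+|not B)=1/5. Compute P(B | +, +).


After test 1: P(+) = 9/10*1/4 + 1/10*3/4 = 3/10
P(B|+) = (9/40)/(3/10) = 3/4
After test 2 (use post1 as new prior): P(+) = 9/10*3/4 + 1/5*1/4 = 29/40
P(B|+,+) = (27/40)/(29/40) = 27/29

27/29


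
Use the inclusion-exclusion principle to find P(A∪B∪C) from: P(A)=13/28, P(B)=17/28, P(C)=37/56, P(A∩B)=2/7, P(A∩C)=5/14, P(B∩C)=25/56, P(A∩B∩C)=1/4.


P(A∪B∪C) = P(A)+P(B)+P(C) - P(AB)-P(AC)-P(BC) + P(ABC)
= 13/28+17/28+37/56 - 2/7-5/14-25/56 + 1/4
= 25/28

25/28


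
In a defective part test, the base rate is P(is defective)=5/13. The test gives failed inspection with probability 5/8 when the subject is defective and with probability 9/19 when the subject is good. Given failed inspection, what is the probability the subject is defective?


P(A) = P(A|B)P(B) + P(A|B')P(B') = 5/8*5/13 + 9/19*8/13 = 1051/1976
P(B|A) = P(A|B)P(B)/P(A) = (25/104)/(1051/1976) = 475/1051

475/1051


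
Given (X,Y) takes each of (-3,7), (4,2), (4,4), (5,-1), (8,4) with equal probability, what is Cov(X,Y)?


E[X]=18/5, E[Y]=16/5, E[XY]=6
Cov(X,Y) = E[XY] - E[X]E[Y] = 6 - 18/5*16/5 = -138/25

-138/25


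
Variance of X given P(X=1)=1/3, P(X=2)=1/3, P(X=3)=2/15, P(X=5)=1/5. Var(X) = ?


E[X] = 12/5, E[X^2] = 118/15
Var(X) = E[X^2] - (E[X])^2 = 118/15 - (12/5)^2 = 158/75

158/75


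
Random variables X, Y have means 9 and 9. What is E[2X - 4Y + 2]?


E[2X - 4Y + 2] = 2*E[X] - 4*E[Y] + 2
= (2)*(9) + (-4)*(9) + (2)
= 18 - 36 + 2 = -16

-16


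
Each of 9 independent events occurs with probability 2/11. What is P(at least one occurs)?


P(at least one) = 1 - P(none)
P(none) = (1 - 2/11)^9 = (9/11)^9 = 387420489/2357947691
P(at least one) = 1 - 387420489/2357947691 = 1970527202/2357947691

1970527202/2357947691


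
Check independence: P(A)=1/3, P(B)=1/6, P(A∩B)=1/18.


P(A)*P(B) = 1/3*1/6 = 1/18
P(A∩B) = 1/18, which equals P(A)P(B), so independent

Yes, A and B are independent


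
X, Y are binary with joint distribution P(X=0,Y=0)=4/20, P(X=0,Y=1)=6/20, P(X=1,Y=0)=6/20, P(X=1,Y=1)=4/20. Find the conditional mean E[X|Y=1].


P(Y=1) = 10/20
E[X|Y=1] = (0*6 + 1*4)/10 = 4/10 = 2/5

2/5


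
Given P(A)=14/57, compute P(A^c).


P(A') = 1 - P(A) = 1 - 14/57 = 43/57

43/57


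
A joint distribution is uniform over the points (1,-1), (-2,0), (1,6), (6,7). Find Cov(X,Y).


E[X]=3/2, E[Y]=3, E[XY]=47/4
Cov(X,Y) = E[XY] - E[X]E[Y] = 47/4 - 3/2*3 = 29/4

29/4


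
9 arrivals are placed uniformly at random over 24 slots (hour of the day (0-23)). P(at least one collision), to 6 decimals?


P(all different) = prod((24-i)/24 for i=0..8) = 0.179599
P(at least one match) = 1 - 0.179599 = 0.820401

0.820401


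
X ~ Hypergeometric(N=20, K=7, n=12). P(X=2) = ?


P(X=2) = C(7,2)*C(13,10) / C(20,12)
= 21*286 / 125970
= 6006/125970 = 77/1615

77/1615


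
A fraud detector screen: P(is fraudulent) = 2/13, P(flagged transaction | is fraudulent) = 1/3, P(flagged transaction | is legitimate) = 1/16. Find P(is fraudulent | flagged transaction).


P(A) = P(A|B)P(B) + P(A|B')P(B') = 1/3*2/13 + 1/16*11/13 = 5/48
P(B|A) = P(A|B)P(B)/P(A) = (2/39)/(5/48) = 32/65

32/65


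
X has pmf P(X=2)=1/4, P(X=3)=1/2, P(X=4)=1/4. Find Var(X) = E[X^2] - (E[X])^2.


E[X] = 3, E[X^2] = 19/2
Var(X) = E[X^2] - (E[X])^2 = 19/2 - (3)^2 = 1/2

1/2


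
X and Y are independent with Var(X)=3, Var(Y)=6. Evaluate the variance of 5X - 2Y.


Independence => Cov(X,Y)=0
Var(5X - 2Y) = 5^2*Var(X) + (-2)^2*Var(Y)
= 25*3 + 4*6 = 99

99


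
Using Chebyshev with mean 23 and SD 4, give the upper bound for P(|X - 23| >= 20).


k = 20/4 = 5
Chebyshev: P(|X-mu| >= k*sigma) <= 1/k^2 = 1/5^2 = 1/25

1/25


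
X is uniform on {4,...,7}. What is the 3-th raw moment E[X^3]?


E[X^3] = (1/4) * sum(x^3 for x=4..7)
= 748/4 = 187

187


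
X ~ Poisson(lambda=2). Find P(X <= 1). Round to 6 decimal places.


P(X<=1) = e^(-2)*2^0/0! + e^(-2)*2^1/1!
≈ 0.1353352832 + 0.2706705665
= 0.4060058497
≈ 0.406006

0.406006


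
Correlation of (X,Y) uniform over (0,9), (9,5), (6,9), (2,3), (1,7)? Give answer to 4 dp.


Cov(X,Y) = -1.3600, Var(X) = 11.4400, Var(Y) = 5.4400
rho = Cov/(sqrt(VarX)*sqrt(VarY)) = -0.1724

-0.1724


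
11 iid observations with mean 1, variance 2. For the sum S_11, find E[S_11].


E[S_n] = n*E[X_1] = 11*1 = 11

11


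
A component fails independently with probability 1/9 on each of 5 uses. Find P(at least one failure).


P(at least one) = 1 - P(none)
P(none) = (1 - 1/9)^5 = (8/9)^5 = 32768/59049
P(at least one) = 1 - 32768/59049 = 26281/59049

26281/59049


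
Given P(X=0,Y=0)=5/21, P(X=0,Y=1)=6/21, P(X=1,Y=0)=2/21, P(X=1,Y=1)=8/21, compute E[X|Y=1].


P(Y=1) = 14/21
E[X|Y=1] = (0*6 + 1*8)/14 = 8/14 = 4/7

4/7


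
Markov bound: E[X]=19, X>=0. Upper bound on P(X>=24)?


Markov: P(X >= a) <= E[X]/a
P(X >= 24) <= 19/24

19/24


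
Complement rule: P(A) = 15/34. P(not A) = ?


P(A') = 1 - P(A) = 1 - 15/34 = 19/34

19/34


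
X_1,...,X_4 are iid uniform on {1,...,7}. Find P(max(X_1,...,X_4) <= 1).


P(max <= 1) = P(all X_i <= 1) = (P(X_1 <= 1))^4
= (1/7)^4 = 1/2401

1/2401


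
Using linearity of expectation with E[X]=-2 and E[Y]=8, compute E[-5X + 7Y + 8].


E[-5X + 7Y + 8] = -5*E[X] + 7*E[Y] + 8
= (-5)*(-2) + (7)*(8) + (8)
= 10 + 56 + 8 = 74

74


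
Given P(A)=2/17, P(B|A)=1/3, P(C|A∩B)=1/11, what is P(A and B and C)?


P(A∩B∩C) = P(A) * P(B|A) * P(C|A∩B)
= 2/17 * 1/3 * 1/11
= 2/51 * 1/11 = 2/561

2/561


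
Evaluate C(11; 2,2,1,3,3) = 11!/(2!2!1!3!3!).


11! = 39916800
Denominator: 2!=2 * 2!=2 * 1!=1 * 3!=6 * 3!=6
Coefficient = 39916800 / 144 = 277200

277200


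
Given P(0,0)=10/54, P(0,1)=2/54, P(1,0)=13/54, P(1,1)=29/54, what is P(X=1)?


P(X=1) = P(1,0)+P(1,1) = 13/54 + 29/54 = 42/54 = 7/9

7/9


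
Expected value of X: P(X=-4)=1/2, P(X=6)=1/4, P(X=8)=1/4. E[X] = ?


E[X] = sum(x * P(x))
= -4*1/2 + 6*1/4 + 8*1/4
= 3/2

3/2


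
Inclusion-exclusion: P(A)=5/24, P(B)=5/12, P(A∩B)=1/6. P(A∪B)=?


P(A∪B) = P(A) + P(B) - P(A∩B)
= 5/24 + 5/12 - 1/6 = 11/24

11/24


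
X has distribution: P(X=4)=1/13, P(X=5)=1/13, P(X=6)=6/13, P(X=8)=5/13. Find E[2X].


E[2X] = sum(g(x)*P(x))
= 8*1/13 + 10*1/13 + 12*6/13 + 16*5/13
= 170/13

170/13


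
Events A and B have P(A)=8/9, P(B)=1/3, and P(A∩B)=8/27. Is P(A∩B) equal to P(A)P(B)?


P(A)*P(B) = 8/9*1/3 = 8/27
P(A∩B) = 8/27, which equals P(A)P(B), so independent

Yes, A and B are independent


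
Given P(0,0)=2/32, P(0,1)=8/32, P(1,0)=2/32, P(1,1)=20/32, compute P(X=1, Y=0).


Read from table: P(X=1, Y=0) = 2/32 = 1/16

1/16


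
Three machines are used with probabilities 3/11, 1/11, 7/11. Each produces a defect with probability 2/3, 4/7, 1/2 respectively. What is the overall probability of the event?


P(A) = P(A|B1)P(B1) + P(A|B2)P(B2) + P(A|B3)P(B3)
= 2/3*3/11 + 4/7*1/11 + 1/2*7/11
= 2/11 + 4/77 + 7/22 = 85/154

85/154


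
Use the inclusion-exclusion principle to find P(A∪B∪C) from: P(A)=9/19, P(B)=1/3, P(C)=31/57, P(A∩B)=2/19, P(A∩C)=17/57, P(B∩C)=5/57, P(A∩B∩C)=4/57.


P(A∪B∪C) = P(A)+P(B)+P(C) - P(AB)-P(AC)-P(BC) + P(ABC)
= 9/19+1/3+31/57 - 2/19-17/57-5/57 + 4/57
= 53/57

53/57


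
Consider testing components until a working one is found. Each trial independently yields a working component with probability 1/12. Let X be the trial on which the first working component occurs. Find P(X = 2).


P(X=2) = (1-p)^1 * p = (11/12)^1 * 1/12
= 11/12 * 1/12 = 11/144

11/144


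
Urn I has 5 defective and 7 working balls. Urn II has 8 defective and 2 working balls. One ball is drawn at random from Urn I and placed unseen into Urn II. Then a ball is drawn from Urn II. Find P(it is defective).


P(transfer defective) = 5/12; P(transfer working) = 7/12
If defective transferred: Urn II has 9 defective of 11, so P(defective|defective moved) = 9/11
If working transferred: Urn II has 8 defective of 11, so P(defective|working moved) = 8/11
By total probability: P(defective) = 5/12*9/11 + 7/12*8/11 = 101/132

101/132


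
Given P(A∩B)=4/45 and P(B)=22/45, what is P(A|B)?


P(A|B) = P(A∩B)/P(B) = (4/45)/(22/45) = 4/22 = 2/11

2/11


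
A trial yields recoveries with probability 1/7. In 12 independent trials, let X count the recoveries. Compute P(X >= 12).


P(X>=12) = P(X=12)
= 1/13841287201
= 1/13841287201

1/13841287201


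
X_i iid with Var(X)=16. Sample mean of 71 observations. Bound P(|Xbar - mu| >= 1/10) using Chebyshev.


Var(Xbar) = Var(X)/n = 16/71
Chebyshev: P(|Xbar-mu| >= 1/10) <= Var(Xbar)/(1/10)^2 = (16/71)/(1/100) = 1600/71
Bound exceeds 1, so trivial bound: 1

1


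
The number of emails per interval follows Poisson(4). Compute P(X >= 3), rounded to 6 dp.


P(X>=3) = 1 - P(X<=2) = 1 - (e^(-4)*4^0/0! + e^(-4)*4^1/1! + e^(-4)*4^2/2!)
≈ 1 - (0.0183156389 + 0.0732625556 + 0.1465251111)
= 1 - 0.2381033056 = 0.7618966944
≈ 0.761897

0.761897


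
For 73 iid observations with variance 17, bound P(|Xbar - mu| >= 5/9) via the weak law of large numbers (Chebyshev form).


Var(Xbar) = Var(X)/n = 17/73
Chebyshev: P(|Xbar-mu| >= 5/9) <= Var(Xbar)/(5/9)^2 = (17/73)/(25/81) = 1377/1825

1377/1825


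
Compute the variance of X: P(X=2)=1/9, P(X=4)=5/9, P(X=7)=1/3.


E[X] = 43/9, E[X^2] = 77/3
Var(X) = E[X^2] - (E[X])^2 = 77/3 - (43/9)^2 = 230/81

230/81


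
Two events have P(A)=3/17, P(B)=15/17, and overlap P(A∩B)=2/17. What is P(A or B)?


P(A∪B) = P(A) + P(B) - P(A∩B)
= 3/17 + 15/17 - 2/17 = 16/17

16/17


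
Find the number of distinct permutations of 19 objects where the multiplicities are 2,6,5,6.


19! = 121645100408832000
Denominator: 2!=2 * 6!=720 * 5!=120 * 6!=720
Coefficient = 121645100408832000 / 124416000 = 977728752

977728752


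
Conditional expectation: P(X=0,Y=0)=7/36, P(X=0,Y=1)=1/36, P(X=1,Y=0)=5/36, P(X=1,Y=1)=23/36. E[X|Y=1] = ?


P(Y=1) = 24/36
E[X|Y=1] = (0*1 + 1*23)/24 = 23/24

23/24


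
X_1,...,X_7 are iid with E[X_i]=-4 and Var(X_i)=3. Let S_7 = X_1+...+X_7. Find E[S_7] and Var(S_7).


E[S_n] = n*mu = 7*-4 = -28
Var(S_n) = n*sigma^2 = 7*3 = 21

E[S_7]=-28, Var(S_7)=21


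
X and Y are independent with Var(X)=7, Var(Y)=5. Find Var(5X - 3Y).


Independence => Cov(X,Y)=0
Var(5X - 3Y) = 5^2*Var(X) + (-3)^2*Var(Y)
= 25*7 + 9*5 = 220

220


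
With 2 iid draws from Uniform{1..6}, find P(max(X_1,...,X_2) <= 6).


P(max <= 6) = P(all X_i <= 6) = (P(X_1 <= 6))^2
= (6/6)^2 = 1^2 = 1

1


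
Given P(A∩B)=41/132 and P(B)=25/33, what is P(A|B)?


P(A|B) = P(A∩B)/P(B) = (41/132)/(100/132) = 41/100

41/100


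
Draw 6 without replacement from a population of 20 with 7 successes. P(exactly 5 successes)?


P(X=5) = C(7,5)*C(13,1) / C(20,6)
= 21*13 / 38760
= 273/38760 = 91/12920

91/12920


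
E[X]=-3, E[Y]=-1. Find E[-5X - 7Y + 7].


E[-5X - 7Y + 7] = -5*E[X] - 7*E[Y] + 7
= (-5)*(-3) + (-7)*(-1) + (7)
= 15 + 7 + 7 = 29

29


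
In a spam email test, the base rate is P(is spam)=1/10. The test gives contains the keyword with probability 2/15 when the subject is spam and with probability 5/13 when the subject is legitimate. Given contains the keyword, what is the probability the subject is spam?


P(A) = P(A|B)P(B) + P(A|B')P(B') = 2/15*1/10 + 5/13*9/10 = 701/1950
P(B|A) = P(A|B)P(B)/P(A) = (1/75)/(701/1950) = 26/701

26/701


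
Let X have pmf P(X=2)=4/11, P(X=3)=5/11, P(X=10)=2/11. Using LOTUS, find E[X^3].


E[X^3] = sum(g(x)*P(x))
= 8*4/11 + 27*5/11 + 1000*2/11
= 197

197


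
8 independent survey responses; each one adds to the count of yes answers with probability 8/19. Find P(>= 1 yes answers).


P(at least one) = 1 - P(none)
P(none) = (1 - 8/19)^8 = (11/19)^8 = 214358881/16983563041
P(at least one) = 1 - 214358881/16983563041 = 16769204160/16983563041

16769204160/16983563041


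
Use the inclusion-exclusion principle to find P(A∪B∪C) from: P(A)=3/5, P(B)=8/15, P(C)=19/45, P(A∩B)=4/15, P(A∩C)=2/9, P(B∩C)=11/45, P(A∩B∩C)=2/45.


P(A∪B∪C) = P(A)+P(B)+P(C) - P(AB)-P(AC)-P(BC) + P(ABC)
= 3/5+8/15+19/45 - 4/15-2/9-11/45 + 2/45
= 13/15

13/15


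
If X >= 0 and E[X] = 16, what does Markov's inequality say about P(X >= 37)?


Markov: P(X >= a) <= E[X]/a
P(X >= 37) <= 16/37

16/37


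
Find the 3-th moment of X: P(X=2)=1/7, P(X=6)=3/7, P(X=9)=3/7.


E[X^3] = sum(x^3 * P(x))
= 8*1/7 + 216*3/7 + 729*3/7
= 2843/7

2843/7


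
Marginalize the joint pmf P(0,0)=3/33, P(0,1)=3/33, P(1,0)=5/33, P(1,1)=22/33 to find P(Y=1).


P(Y=1) = P(0,1)+P(1,1) = 3/33 + 22/33 = 25/33

25/33


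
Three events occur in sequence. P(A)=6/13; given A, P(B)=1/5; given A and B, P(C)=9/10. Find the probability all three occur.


P(A∩B∩C) = P(A) * P(B|A) * P(C|A∩B)
= 6/13 * 1/5 * 9/10
= 6/65 * 9/10 = 27/325

27/325


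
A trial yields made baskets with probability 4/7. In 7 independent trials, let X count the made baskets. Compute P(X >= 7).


P(X>=7) = P(X=7)
= 16384/823543
= 16384/823543

16384/823543


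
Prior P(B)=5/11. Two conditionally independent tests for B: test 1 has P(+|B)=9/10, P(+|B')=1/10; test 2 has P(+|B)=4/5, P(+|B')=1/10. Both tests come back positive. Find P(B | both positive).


After test 1: P(+) = 9/10*5/11 + 1/10*6/11 = 51/110
P(B|+) = (9/22)/(51/110) = 15/17
After test 2 (use post1 as new prior): P(+) = 4/5*15/17 + 1/10*2/17 = 61/85
P(B|+,+) = (12/17)/(61/85) = 60/61

60/61


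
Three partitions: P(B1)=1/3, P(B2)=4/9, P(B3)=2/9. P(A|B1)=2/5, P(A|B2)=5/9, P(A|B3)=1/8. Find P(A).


P(A) = P(A|B1)P(B1) + P(A|B2)P(B2) + P(A|B3)P(B3)
= 2/5*1/3 + 5/9*4/9 + 1/8*2/9
= 2/15 + 20/81 + 1/36 = 661/1620

661/1620


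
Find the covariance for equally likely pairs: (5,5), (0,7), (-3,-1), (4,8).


E[X]=3/2, E[Y]=19/4, E[XY]=15
Cov(X,Y) = E[XY] - E[X]E[Y] = 15 - 3/2*19/4 = 63/8

63/8


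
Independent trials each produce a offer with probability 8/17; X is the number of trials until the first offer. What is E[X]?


For geometric (trials until first success), E[X] = 1/p = 1/(8/17) = 17/8

17/8


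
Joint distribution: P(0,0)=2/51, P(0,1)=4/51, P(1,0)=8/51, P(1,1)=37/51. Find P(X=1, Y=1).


Read from table: P(X=1, Y=1) = 37/51

37/51


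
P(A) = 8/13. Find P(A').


P(A') = 1 - P(A) = 1 - 8/13 = 5/13

5/13


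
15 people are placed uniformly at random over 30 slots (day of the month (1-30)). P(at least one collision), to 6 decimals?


P(all different) = prod((30-i)/30 for i=0..14) = 0.014136
P(at least one match) = 1 - 0.014136 = 0.985864

0.985864


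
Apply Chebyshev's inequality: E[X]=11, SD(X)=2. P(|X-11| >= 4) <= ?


k = 4/2 = 2
Chebyshev: P(|X-mu| >= k*sigma) <= 1/k^2 = 1/2^2 = 1/4

1/4


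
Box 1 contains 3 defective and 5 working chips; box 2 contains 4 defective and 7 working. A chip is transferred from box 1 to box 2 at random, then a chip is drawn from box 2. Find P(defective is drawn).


P(transfer defective) = 3/8; P(transfer working) = 5/8
If defective transferred: Urn II has 5 defective of 12, so P(defective|defective moved) = 5/12
If working transferred: Urn II has 4 defective of 12, so P(defective|working moved) = 1/3
By total probability: P(defective) = 3/8*5/12 + 5/8*1/3 = 35/96

35/96


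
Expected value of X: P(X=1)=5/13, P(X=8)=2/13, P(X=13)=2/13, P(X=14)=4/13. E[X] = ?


E[X] = sum(x * P(x))
= 1*5/13 + 8*2/13 + 13*2/13 + 14*4/13
= 103/13

103/13


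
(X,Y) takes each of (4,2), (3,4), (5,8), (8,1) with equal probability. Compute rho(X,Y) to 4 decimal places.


Cov(X,Y) = -1.7500, Var(X) = 3.5000, Var(Y) = 7.1875
rho = Cov/(sqrt(VarX)*sqrt(VarY)) = -0.3489

-0.3489


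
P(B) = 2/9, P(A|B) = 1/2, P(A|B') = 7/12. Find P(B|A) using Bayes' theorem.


P(A) = P(A|B)P(B) + P(A|B')P(B') = 1/2*2/9 + 7/12*7/9 = 61/108
P(B|A) = P(A|B)P(B)/P(A) = (1/9)/(61/108) = 12/61

12/61


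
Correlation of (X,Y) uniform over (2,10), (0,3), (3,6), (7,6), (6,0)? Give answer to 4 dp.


Cov(X,Y) = -2.0000, Var(X) = 6.6400, Var(Y) = 11.2000
rho = Cov/(sqrt(VarX)*sqrt(VarY)) = -0.2319

-0.2319


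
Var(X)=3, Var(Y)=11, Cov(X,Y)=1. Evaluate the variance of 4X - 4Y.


Var(4X - 4Y) = 4^2*Var(X) + (-4)^2*Var(Y) + 2*4*(-4)*Cov(X,Y)
= 16*3 + 16*11 - 32*1
= 48 + 176 - 32 = 192

192


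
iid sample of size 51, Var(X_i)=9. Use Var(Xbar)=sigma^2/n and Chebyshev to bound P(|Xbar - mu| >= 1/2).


Var(Xbar) = Var(X)/n = 9/51
Chebyshev: P(|Xbar-mu| >= 1/2) <= Var(Xbar)/(1/2)^2 = (3/17)/(1/4) = 12/17

12/17


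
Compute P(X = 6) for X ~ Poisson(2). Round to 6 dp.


P(X=6) = e^(-2) * 2^6 / 6!
≈ 0.1353352832 * 64 / 720
≈ 0.012030

0.012030


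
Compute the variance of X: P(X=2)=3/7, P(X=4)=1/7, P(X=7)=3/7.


E[X] = 31/7, E[X^2] = 25
Var(X) = E[X^2] - (E[X])^2 = 25 - (31/7)^2 = 264/49

264/49


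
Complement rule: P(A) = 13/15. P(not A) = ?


P(A') = 1 - P(A) = 1 - 13/15 = 2/15

2/15


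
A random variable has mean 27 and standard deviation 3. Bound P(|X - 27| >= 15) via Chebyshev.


k = 15/3 = 5
Chebyshev: P(|X-mu| >= k*sigma) <= 1/k^2 = 1/5^2 = 1/25

1/25


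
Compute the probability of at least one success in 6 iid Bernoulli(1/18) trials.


P(at least one) = 1 - P(none)
P(none) = (1 - 1/18)^6 = (17/18)^6 = 24137569/34012224
P(at least one) = 1 - 24137569/34012224 = 9874655/34012224

9874655/34012224


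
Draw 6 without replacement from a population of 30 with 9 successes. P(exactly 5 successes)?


P(X=5) = C(9,5)*C(21,1) / C(30,6)
= 126*21 / 593775
= 2646/593775 = 42/9425

42/9425


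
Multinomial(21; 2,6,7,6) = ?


21! = 51090942171709440000
Denominator: 2!=2 * 6!=720 * 7!=5040 * 6!=720
Coefficient = 51090942171709440000 / 5225472000 = 9777287520

9777287520


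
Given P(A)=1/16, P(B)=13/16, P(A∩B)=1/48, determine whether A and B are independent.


P(A)*P(B) = 1/16*13/16 = 13/256
P(A∩B) = 1/48 != 13/256, so not independent

No, A and B are not independent


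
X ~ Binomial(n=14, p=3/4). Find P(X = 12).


P(X=12) = C(14,12) * p^12 * (1-p)^2
= 91 * 531441/16777216 * 1/16
= 48361131/268435456

48361131/268435456


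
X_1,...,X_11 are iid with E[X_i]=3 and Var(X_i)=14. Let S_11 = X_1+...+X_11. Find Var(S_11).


By independence, Var(S_n) = n*Var(X_1) = 11*14 = 154

154


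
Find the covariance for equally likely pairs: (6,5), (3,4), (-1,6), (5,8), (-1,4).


E[X]=12/5, E[Y]=27/5, E[XY]=72/5
Cov(X,Y) = E[XY] - E[X]E[Y] = 72/5 - 12/5*27/5 = 36/25

36/25


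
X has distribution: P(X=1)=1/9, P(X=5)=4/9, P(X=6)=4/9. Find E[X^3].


E[X^3] = sum(g(x)*P(x))
= 1*1/9 + 125*4/9 + 216*4/9
= 455/3

455/3


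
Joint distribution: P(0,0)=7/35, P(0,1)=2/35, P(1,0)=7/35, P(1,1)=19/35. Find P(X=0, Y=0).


Read from table: P(X=0, Y=0) = 7/35 = 1/5

1/5


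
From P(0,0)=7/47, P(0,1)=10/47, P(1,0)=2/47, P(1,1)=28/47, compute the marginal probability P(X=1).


P(X=1) = P(1,0)+P(1,1) = 2/47 + 28/47 = 30/47

30/47


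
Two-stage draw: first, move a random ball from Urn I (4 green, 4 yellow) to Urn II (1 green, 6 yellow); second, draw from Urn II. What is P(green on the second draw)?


P(transfer green) = 4/8 = 1/2; P(transfer yellow) = 1/2
If green transferred: Urn II has 2 green of 8, so P(green|green moved) = 1/4
If yellow transferred: Urn II has 1 green of 8, so P(green|yellow moved) = 1/8
By total probability: P(green) = 1/2*1/4 + 1/2*1/8 = 3/16

3/16


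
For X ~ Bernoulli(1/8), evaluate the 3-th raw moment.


For Bernoulli: X in {0,1}
E[X^3] = 0^3*(1-1/8) + 1^3*1/8 = 1/8

1/8


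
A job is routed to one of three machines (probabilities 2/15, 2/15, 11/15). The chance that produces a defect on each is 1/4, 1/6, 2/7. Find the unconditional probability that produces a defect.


P(A) = P(A|B1)P(B1) + P(A|B2)P(B2) + P(A|B3)P(B3)
= 1/4*2/15 + 1/6*2/15 + 2/7*11/15
= 1/30 + 1/45 + 22/105 = 167/630

167/630


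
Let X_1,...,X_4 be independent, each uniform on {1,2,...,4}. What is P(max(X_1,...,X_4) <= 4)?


P(max <= 4) = P(all X_i <= 4) = (P(X_1 <= 4))^4
= (4/4)^4 = 1^4 = 1

1


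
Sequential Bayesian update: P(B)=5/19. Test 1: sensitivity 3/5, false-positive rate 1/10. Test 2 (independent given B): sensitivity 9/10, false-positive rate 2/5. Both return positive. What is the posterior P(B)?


After test 1: P(+) = 3/5*5/19 + 1/10*14/19 = 22/95
P(B|+) = (3/19)/(22/95) = 15/22
After test 2 (use post1 as new prior): P(+) = 9/10*15/22 + 2/5*7/22 = 163/220
P(B|+,+) = (27/44)/(163/220) = 135/163

135/163


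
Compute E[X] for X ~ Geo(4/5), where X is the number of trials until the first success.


For geometric (trials until first success), E[X] = 1/p = 1/(4/5) = 5/4

5/4


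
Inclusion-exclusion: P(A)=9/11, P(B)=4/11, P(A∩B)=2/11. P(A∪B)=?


P(A∪B) = P(A) + P(B) - P(A∩B)
= 9/11 + 4/11 - 2/11 = 1

1


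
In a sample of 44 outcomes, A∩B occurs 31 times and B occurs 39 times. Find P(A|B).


P(A|B) = P(A∩B)/P(B) = (31/44)/(39/44) = 31/39

31/39


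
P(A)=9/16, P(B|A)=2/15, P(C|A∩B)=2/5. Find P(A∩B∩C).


P(A∩B∩C) = P(A) * P(B|A) * P(C|A∩B)
= 9/16 * 2/15 * 2/5
= 3/40 * 2/5 = 3/100

3/100


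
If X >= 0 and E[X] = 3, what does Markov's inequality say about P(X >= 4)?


Markov: P(X >= a) <= E[X]/a
P(X >= 4) <= 3/4

3/4


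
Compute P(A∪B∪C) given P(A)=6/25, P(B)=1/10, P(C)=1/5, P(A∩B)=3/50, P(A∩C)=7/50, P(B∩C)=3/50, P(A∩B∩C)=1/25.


P(A∪B∪C) = P(A)+P(B)+P(C) - P(AB)-P(AC)-P(BC) + P(ABC)
= 6/25+1/10+1/5 - 3/50-7/50-3/50 + 1/25
= 8/25

8/25


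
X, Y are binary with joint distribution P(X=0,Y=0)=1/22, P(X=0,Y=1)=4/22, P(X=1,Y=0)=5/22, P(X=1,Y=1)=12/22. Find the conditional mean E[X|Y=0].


P(Y=0) = 6/22
E[X|Y=0] = (0*1 + 1*5)/6 = 5/6

5/6


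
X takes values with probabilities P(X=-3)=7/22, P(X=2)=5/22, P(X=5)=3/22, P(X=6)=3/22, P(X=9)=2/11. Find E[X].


E[X] = sum(x * P(x))
= -3*7/22 + 2*5/22 + 5*3/22 + 6*3/22 + 9*2/11
= 29/11

29/11


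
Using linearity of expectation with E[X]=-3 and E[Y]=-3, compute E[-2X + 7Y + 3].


E[-2X + 7Y + 3] = -2*E[X] + 7*E[Y] + 3
= (-2)*(-3) + (7)*(-3) + (3)
= 6 - 21 + 3 = -12

-12


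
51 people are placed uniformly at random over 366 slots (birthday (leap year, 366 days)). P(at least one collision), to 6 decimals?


P(all different) = prod((366-i)/366 for i=0..50) = 0.025839
P(at least one match) = 1 - 0.025839 = 0.974161

0.974161


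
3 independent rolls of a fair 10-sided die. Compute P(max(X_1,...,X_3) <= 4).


P(max <= 4) = P(all X_i <= 4) = (P(X_1 <= 4))^3
= (4/10)^3 = (2/5)^3 = 8/125

8/125


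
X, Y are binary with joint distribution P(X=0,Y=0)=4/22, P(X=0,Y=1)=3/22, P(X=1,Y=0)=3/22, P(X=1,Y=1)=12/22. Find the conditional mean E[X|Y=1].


P(Y=1) = 15/22
E[X|Y=1] = (0*3 + 1*12)/15 = 12/15 = 4/5

4/5


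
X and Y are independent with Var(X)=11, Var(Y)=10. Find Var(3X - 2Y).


Independence => Cov(X,Y)=0
Var(3X - 2Y) = 3^2*Var(X) + (-2)^2*Var(Y)
= 9*11 + 4*10 = 139

139


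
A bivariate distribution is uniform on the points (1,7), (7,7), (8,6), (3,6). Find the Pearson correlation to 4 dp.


Cov(X,Y) = -0.3750, Var(X) = 8.1875, Var(Y) = 0.2500
rho = Cov/(sqrt(VarX)*sqrt(VarY)) = -0.2621

-0.2621


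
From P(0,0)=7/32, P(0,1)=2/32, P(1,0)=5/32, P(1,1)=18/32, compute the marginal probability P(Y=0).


P(Y=0) = P(0,0)+P(1,0) = 7/32 + 5/32 = 12/32 = 3/8

3/8


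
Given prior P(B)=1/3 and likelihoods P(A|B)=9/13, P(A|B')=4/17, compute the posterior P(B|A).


P(A) = P(A|B)P(B) + P(A|B')P(B') = 9/13*1/3 + 4/17*2/3 = 257/663
P(B|A) = P(A|B)P(B)/P(A) = (3/13)/(257/663) = 153/257

153/257


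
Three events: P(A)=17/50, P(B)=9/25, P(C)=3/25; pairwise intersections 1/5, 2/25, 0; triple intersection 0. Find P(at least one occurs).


P(A∪B∪C) = P(A)+P(B)+P(C) - P(AB)-P(AC)-P(BC) + P(ABC)
= 17/50+9/25+3/25 - 1/5-2/25-0 + 0
= 27/50

27/50


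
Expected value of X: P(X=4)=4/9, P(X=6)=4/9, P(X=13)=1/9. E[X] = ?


E[X] = sum(x * P(x))
= 4*4/9 + 6*4/9 + 13*1/9
= 53/9

53/9


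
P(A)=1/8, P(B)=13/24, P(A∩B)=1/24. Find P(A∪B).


P(A∪B) = P(A) + P(B) - P(A∩B)
= 1/8 + 13/24 - 1/24 = 5/8

5/8


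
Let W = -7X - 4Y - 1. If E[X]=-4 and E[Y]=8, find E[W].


E[-7X - 4Y - 1] = -7*E[X] - 4*E[Y] - 1
= (-7)*(-4) + (-4)*(8) + (-1)
= 28 - 32 - 1 = -5

-5


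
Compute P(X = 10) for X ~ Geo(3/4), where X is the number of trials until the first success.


P(X=10) = (1-p)^9 * p = (1/4)^9 * 3/4
= 1/262144 * 3/4 = 3/1048576

3/1048576


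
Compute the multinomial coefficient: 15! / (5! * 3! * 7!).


15! = 1307674368000
Denominator: 5!=120 * 3!=6 * 7!=5040
Coefficient = 1307674368000 / 3628800 = 360360

360360


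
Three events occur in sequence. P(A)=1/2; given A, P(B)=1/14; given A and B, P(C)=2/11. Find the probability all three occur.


P(A∩B∩C) = P(A) * P(B|A) * P(C|A∩B)
= 1/2 * 1/14 * 2/11
= 1/28 * 2/11 = 1/154

1/154


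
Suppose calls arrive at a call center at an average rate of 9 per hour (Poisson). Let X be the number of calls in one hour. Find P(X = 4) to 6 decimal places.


P(X=4) = e^(-9) * 9^4 / 4!
≈ 0.0001234098041 * 6561 / 24
≈ 0.033737

0.033737


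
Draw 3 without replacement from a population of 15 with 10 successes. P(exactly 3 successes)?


P(X=3) = C(10,3)*C(5,0) / C(15,3)
= 120*1 / 455
= 120/455 = 24/91

24/91


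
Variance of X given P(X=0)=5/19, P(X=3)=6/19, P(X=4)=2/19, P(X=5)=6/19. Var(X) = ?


E[X] = 56/19, E[X^2] = 236/19
Var(X) = E[X^2] - (E[X])^2 = 236/19 - (56/19)^2 = 1348/361

1348/361


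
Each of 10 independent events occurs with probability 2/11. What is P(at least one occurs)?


P(at least one) = 1 - P(none)
P(none) = (1 - 2/11)^10 = (9/11)^10 = 3486784401/25937424601
P(at least one) = 1 - 3486784401/25937424601 = 22450640200/25937424601

22450640200/25937424601


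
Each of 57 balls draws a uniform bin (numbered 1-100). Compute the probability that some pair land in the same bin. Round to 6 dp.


P(all different) = prod((100-i)/100 for i=0..56) = 0.000000
P(at least one match) = 1 - 0.000000 = 1.000000

1.000000


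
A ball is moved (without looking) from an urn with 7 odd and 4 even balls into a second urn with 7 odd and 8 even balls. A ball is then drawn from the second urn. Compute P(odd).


P(transfer odd) = 7/11; P(transfer even) = 4/11
If odd transferred: Urn II has 8 odd of 16, so P(odd|odd moved) = 1/2
If even transferred: Urn II has 7 odd of 16, so P(odd|even moved) = 7/16
By total probability: P(odd) = 7/11*1/2 + 4/11*7/16 = 21/44

21/44


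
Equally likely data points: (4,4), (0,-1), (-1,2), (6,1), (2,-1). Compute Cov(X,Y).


E[X]=11/5, E[Y]=1, E[XY]=18/5
Cov(X,Y) = E[XY] - E[X]E[Y] = 18/5 - 11/5*1 = 7/5

7/5


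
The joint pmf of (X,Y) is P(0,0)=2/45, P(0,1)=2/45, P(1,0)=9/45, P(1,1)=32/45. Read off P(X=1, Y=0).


Read from table: P(X=1, Y=0) = 9/45 = 1/5

1/5


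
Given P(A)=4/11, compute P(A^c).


P(A') = 1 - P(A) = 1 - 4/11 = 7/11

7/11


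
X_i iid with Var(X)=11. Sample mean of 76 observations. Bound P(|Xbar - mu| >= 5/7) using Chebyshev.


Var(Xbar) = Var(X)/n = 11/76
Chebyshev: P(|Xbar-mu| >= 5/7) <= Var(Xbar)/(5/7)^2 = (11/76)/(25/49) = 539/1900

539/1900


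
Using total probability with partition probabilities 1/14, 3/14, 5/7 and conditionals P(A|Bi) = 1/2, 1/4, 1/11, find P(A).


P(A) = P(A|B1)P(B1) + P(A|B2)P(B2) + P(A|B3)P(B3)
= 1/2*1/14 + 1/4*3/14 + 1/11*5/7
= 1/28 + 3/56 + 5/77 = 95/616

95/616


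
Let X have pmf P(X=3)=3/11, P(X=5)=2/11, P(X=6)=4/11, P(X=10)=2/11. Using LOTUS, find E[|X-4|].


E[|X-4|] = sum(g(x)*P(x))
= 1*3/11 + 1*2/11 + 2*4/11 + 6*2/11
= 25/11

25/11


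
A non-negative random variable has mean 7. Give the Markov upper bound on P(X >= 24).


Markov: P(X >= a) <= E[X]/a
P(X >= 24) <= 7/24

7/24


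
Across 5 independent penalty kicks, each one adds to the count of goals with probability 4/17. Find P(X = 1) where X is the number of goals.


P(X=1) = C(5,1) * p^1 * (1-p)^4
= 5 * 4/17 * 28561/83521
= 571220/1419857

571220/1419857


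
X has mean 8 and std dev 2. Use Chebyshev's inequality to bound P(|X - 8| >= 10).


k = 10/2 = 5
Chebyshev: P(|X-mu| >= k*sigma) <= 1/k^2 = 1/5^2 = 1/25

1/25


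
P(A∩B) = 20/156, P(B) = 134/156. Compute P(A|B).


P(A|B) = P(A∩B)/P(B) = (20/156)/(134/156) = 20/134 = 10/67

10/67


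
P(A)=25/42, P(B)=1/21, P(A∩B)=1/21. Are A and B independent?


P(A)*P(B) = 25/42*1/21 = 25/882
P(A∩B) = 1/21 != 25/882, so not independent

No, A and B are not independent


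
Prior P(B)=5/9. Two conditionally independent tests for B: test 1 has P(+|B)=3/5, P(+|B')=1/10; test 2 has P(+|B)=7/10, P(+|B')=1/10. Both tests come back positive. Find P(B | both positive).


After test 1: P(+) = 3/5*5/9 + 1/10*4/9 = 17/45
P(B|+) = (1/3)/(17/45) = 15/17
After test 2 (use post1 as new prior): P(+) = 7/10*15/17 + 1/10*2/17 = 107/170
P(B|+,+) = (21/34)/(107/170) = 105/107

105/107


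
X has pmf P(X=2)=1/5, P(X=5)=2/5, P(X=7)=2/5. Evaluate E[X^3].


E[X^3] = sum(x^3 * P(x))
= 8*1/5 + 125*2/5 + 343*2/5
= 944/5

944/5


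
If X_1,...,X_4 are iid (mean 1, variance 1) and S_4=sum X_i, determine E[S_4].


E[S_n] = n*E[X_1] = 4*1 = 4

4


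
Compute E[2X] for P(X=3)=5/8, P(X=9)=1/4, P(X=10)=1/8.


E[2X] = sum(g(x)*P(x))
= 6*5/8 + 18*1/4 + 20*1/8
= 43/4

43/4


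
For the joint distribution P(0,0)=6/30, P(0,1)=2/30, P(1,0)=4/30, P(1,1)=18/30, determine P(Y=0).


P(Y=0) = P(0,0)+P(1,0) = 6/30 + 4/30 = 10/30 = 1/3

1/3


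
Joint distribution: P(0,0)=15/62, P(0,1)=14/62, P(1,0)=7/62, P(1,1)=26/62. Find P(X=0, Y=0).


Read from table: P(X=0, Y=0) = 15/62

15/62


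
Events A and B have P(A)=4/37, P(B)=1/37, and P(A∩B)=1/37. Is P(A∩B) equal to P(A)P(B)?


P(A)*P(B) = 4/37*1/37 = 4/1369
P(A∩B) = 1/37 != 4/1369, so not independent

No, A and B are not independent


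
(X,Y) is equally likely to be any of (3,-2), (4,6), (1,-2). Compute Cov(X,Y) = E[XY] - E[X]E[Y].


E[X]=8/3, E[Y]=2/3, E[XY]=16/3
Cov(X,Y) = E[XY] - E[X]E[Y] = 16/3 - 8/3*2/3 = 32/9

32/9


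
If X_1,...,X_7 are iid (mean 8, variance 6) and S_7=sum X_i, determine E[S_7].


E[S_n] = n*E[X_1] = 7*8 = 56

56


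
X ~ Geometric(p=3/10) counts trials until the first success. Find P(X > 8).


P(X > 8) = P(first 8 trials all fail) = (1-p)^8 = (7/10)^8 = 5764801/100000000

5764801/100000000


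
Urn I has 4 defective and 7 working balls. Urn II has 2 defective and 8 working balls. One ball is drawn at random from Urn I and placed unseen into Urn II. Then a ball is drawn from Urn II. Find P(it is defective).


P(transfer defective) = 4/11; P(transfer working) = 7/11
If defective transferred: Urn II has 3 defective of 11, so P(defective|defective moved) = 3/11
If working transferred: Urn II has 2 defective of 11, so P(defective|working moved) = 2/11
By total probability: P(defective) = 4/11*3/11 + 7/11*2/11 = 26/121

26/121


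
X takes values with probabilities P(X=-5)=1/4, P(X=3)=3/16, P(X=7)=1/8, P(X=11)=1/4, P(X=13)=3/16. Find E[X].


E[X] = sum(x * P(x))
= -5*1/4 + 3*3/16 + 7*1/8 + 11*1/4 + 13*3/16
= 43/8

43/8


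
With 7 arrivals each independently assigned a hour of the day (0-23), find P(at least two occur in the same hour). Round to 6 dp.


P(all different) = prod((24-i)/24 for i=0..6) = 0.380328
P(at least one match) = 1 - 0.380328 = 0.619672

0.619672


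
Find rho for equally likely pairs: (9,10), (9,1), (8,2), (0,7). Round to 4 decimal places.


Cov(X,Y) = -3.7500, Var(X) = 14.2500, Var(Y) = 13.5000
rho = Cov/(sqrt(VarX)*sqrt(VarY)) = -0.2704

-0.2704


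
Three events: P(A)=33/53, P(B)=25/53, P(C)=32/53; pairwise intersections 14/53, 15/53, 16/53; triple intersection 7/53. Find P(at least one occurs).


P(A∪B∪C) = P(A)+P(B)+P(C) - P(AB)-P(AC)-P(BC) + P(ABC)
= 33/53+25/53+32/53 - 14/53-15/53-16/53 + 7/53
= 52/53

52/53


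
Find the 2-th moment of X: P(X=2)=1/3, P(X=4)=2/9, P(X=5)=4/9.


E[X^2] = sum(x^2 * P(x))
= 4*1/3 + 16*2/9 + 25*4/9
= 16

16


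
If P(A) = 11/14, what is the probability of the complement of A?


P(A') = 1 - P(A) = 1 - 11/14 = 3/14

3/14


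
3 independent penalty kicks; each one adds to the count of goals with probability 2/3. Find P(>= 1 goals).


P(at least one) = 1 - P(none)
P(none) = (1 - 2/3)^3 = (1/3)^3 = 1/27
P(at least one) = 1 - 1/27 = 26/27

26/27


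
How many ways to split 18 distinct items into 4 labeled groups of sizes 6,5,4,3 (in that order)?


18! = 6402373705728000
Denominator: 6!=720 * 5!=120 * 4!=24 * 3!=6
Coefficient = 6402373705728000 / 12441600 = 514594080

514594080


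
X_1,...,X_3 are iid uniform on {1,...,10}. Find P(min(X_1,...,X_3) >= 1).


P(min >= 1) = P(all X_i >= 1) = (P(X_1 >= 1))^3
= (10/10)^3 = 1^3 = 1

1


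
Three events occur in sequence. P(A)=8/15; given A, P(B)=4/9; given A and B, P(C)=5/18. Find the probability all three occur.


P(A∩B∩C) = P(A) * P(B|A) * P(C|A∩B)
= 8/15 * 4/9 * 5/18
= 32/135 * 5/18 = 16/243

16/243


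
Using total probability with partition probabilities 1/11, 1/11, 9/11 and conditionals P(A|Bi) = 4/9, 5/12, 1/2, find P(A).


P(A) = P(A|B1)P(B1) + P(A|B2)P(B2) + P(A|B3)P(B3)
= 4/9*1/11 + 5/12*1/11 + 1/2*9/11
= 4/99 + 5/132 + 9/22 = 193/396

193/396


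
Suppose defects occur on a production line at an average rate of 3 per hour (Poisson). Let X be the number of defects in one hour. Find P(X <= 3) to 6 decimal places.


P(X<=3) = e^(-3)*3^0/0! + e^(-3)*3^1/1! + e^(-3)*3^2/2! + e^(-3)*3^3/3!
≈ 0.0497870684 + 0.1493612051 + 0.2240418077 + 0.2240418077
= 0.6472318889
≈ 0.647232

0.647232


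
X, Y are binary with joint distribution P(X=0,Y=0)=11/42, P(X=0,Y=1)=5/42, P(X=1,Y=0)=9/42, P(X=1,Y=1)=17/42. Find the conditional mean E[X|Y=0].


P(Y=0) = 20/42
E[X|Y=0] = (0*11 + 1*9)/20 = 9/20

9/20


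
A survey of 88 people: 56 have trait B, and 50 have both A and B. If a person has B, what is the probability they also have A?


P(A|B) = P(A∩B)/P(B) = (50/88)/(56/88) = 50/56 = 25/28

25/28


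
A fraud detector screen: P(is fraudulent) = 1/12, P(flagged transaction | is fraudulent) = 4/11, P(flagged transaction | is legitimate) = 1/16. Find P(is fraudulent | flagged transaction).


P(A) = P(A|B)P(B) + P(A|B')P(B') = 4/11*1/12 + 1/16*11/12 = 185/2112
P(B|A) = P(A|B)P(B)/P(A) = (1/33)/(185/2112) = 64/185

64/185


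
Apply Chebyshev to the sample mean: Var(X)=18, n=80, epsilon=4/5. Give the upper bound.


Var(Xbar) = Var(X)/n = 18/80
Chebyshev: P(|Xbar-mu| >= 4/5) <= Var(Xbar)/(4/5)^2 = (9/40)/(16/25) = 45/128

45/128


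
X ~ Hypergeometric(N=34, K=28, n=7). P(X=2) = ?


P(X=2) = C(28,2)*C(6,5) / C(34,7)
= 378*6 / 5379616
= 2268/5379616 = 567/1344904

567/1344904


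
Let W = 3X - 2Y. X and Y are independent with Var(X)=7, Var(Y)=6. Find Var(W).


Independence => Cov(X,Y)=0
Var(3X - 2Y) = 3^2*Var(X) + (-2)^2*Var(Y)
= 9*7 + 4*6 = 87

87


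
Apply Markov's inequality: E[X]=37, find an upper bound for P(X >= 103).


Markov: P(X >= a) <= E[X]/a
P(X >= 103) <= 37/103

37/103


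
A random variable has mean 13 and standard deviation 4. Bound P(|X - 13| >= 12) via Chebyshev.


k = 12/4 = 3
Chebyshev: P(|X-mu| >= k*sigma) <= 1/k^2 = 1/3^2 = 1/9

1/9


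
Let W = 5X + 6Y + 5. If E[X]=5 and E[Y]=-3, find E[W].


E[5X + 6Y + 5] = 5*E[X] + 6*E[Y] + 5
= (5)*(5) + (6)*(-3) + (5)
= 25 - 18 + 5 = 12

12


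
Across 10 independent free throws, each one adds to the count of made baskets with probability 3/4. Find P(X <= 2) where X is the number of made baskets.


P(X<=2) = P(X=0) + P(X=1) + P(X=2)
= 1/1048576 + 15/524288 + 405/1048576
= 109/262144

109/262144


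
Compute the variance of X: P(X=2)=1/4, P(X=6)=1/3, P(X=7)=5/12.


E[X] = 65/12, E[X^2] = 401/12
Var(X) = E[X^2] - (E[X])^2 = 401/12 - (65/12)^2 = 587/144

587/144


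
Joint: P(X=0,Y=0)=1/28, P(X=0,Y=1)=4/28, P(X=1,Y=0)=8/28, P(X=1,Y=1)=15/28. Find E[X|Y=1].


P(Y=1) = 19/28
E[X|Y=1] = (0*4 + 1*15)/19 = 15/19

15/19


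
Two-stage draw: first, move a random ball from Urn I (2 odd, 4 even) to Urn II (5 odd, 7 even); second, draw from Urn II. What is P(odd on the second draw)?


P(transfer odd) = 2/6 = 1/3; P(transfer even) = 2/3
If odd transferred: Urn II has 6 odd of 13, so P(odd|odd moved) = 6/13
If even transferred: Urn II has 5 odd of 13, so P(odd|even moved) = 5/13
By total probability: P(odd) = 1/3*6/13 + 2/3*5/13 = 16/39

16/39


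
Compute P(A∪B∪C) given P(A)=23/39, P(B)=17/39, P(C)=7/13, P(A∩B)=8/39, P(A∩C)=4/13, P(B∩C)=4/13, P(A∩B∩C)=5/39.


P(A∪B∪C) = P(A)+P(B)+P(C) - P(AB)-P(AC)-P(BC) + P(ABC)
= 23/39+17/39+7/13 - 8/39-4/13-4/13 + 5/39
= 34/39

34/39


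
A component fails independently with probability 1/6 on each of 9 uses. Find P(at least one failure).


P(at least one) = 1 - P(none)
P(none) = (1 - 1/6)^9 = (5/6)^9 = 1953125/10077696
P(at least one) = 1 - 1953125/10077696 = 8124571/10077696

8124571/10077696


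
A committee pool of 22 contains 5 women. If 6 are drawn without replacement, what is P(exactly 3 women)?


P(X=3) = C(5,3)*C(17,3) / C(22,6)
= 10*680 / 74613
= 6800/74613 = 400/4389

400/4389


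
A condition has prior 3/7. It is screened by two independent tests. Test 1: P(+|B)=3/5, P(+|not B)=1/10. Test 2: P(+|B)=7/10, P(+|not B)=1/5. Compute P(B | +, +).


After test 1: P(+) = 3/5*3/7 + 1/10*4/7 = 11/35
P(B|+) = (9/35)/(11/35) = 9/11
After test 2 (use post1 as new prior): P(+) = 7/10*9/11 + 1/5*2/11 = 67/110
P(B|+,+) = (63/110)/(67/110) = 63/67

63/67
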